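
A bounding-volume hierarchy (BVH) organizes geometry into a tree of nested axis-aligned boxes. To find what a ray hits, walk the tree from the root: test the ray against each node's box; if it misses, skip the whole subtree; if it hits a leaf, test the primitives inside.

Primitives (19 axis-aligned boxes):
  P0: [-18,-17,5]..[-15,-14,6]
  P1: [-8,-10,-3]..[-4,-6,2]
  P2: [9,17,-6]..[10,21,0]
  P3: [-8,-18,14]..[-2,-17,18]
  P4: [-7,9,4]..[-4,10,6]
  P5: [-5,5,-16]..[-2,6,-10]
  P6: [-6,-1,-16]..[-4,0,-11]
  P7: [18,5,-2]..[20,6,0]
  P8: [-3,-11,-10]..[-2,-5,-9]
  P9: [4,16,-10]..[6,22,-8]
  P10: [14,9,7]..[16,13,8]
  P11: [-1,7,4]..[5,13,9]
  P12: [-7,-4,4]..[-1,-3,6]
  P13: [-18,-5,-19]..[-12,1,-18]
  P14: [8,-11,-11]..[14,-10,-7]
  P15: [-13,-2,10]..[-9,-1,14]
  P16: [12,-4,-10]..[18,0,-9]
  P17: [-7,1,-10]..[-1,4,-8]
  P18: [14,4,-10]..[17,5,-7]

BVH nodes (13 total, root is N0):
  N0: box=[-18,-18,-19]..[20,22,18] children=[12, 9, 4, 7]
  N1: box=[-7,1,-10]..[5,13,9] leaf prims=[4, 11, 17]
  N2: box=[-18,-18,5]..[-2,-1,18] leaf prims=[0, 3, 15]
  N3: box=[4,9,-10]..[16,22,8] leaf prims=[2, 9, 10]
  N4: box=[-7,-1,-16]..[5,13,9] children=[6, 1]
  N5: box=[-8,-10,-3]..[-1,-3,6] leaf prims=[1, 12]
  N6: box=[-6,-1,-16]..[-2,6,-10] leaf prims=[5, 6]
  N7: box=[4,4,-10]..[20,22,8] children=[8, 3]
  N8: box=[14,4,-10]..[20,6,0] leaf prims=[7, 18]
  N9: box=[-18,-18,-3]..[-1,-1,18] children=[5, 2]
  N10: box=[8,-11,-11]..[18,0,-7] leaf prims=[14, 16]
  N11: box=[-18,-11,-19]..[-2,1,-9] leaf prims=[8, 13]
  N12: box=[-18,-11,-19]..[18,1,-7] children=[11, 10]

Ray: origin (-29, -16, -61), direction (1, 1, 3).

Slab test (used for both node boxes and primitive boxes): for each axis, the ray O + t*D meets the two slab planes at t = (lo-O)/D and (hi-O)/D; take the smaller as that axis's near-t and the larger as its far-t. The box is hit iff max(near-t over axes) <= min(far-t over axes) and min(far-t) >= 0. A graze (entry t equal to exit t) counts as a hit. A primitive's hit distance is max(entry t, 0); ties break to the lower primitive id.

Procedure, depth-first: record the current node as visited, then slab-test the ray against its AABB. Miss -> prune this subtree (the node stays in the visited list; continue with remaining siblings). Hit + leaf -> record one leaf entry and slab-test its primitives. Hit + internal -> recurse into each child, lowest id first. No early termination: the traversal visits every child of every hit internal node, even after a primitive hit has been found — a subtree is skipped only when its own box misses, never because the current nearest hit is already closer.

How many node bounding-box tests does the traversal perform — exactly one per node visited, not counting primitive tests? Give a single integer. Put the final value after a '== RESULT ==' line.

Traverse from the root:
N0 x:[11,49] y:[-2,38] z:[14,79/3] -> hit [14,79/3], descend [4, 7, 9, 12]
  N4 x:[22,34] y:[15,29] z:[15,70/3] -> hit [22,70/3], descend [1, 6]
    N1 x:[22,34] y:[17,29] z:[17,70/3] -> hit [22,70/3] leaf, test {P4(miss), P11(miss), P17(miss)}
    N6 x:[23,27] y:[15,22] z:[15,17] -> miss, prune
  N7 x:[33,49] y:[20,38] z:[17,23] -> miss, prune
  N9 x:[11,28] y:[-2,15] z:[58/3,79/3] -> miss, prune
  N12 x:[11,47] y:[5,17] z:[14,18] -> hit [14,17], descend [10, 11]
    N10 x:[37,47] y:[5,16] z:[50/3,18] -> miss, prune
    N11 x:[11,27] y:[5,17] z:[14,52/3] -> hit [14,17] leaf, test {P8(miss), P13@t=14}

9 AABB tests over nodes [0, 4, 1, 6, 7, 9, 12, 10, 11]; 2 leaves entered; closest P13.

== RESULT ==
9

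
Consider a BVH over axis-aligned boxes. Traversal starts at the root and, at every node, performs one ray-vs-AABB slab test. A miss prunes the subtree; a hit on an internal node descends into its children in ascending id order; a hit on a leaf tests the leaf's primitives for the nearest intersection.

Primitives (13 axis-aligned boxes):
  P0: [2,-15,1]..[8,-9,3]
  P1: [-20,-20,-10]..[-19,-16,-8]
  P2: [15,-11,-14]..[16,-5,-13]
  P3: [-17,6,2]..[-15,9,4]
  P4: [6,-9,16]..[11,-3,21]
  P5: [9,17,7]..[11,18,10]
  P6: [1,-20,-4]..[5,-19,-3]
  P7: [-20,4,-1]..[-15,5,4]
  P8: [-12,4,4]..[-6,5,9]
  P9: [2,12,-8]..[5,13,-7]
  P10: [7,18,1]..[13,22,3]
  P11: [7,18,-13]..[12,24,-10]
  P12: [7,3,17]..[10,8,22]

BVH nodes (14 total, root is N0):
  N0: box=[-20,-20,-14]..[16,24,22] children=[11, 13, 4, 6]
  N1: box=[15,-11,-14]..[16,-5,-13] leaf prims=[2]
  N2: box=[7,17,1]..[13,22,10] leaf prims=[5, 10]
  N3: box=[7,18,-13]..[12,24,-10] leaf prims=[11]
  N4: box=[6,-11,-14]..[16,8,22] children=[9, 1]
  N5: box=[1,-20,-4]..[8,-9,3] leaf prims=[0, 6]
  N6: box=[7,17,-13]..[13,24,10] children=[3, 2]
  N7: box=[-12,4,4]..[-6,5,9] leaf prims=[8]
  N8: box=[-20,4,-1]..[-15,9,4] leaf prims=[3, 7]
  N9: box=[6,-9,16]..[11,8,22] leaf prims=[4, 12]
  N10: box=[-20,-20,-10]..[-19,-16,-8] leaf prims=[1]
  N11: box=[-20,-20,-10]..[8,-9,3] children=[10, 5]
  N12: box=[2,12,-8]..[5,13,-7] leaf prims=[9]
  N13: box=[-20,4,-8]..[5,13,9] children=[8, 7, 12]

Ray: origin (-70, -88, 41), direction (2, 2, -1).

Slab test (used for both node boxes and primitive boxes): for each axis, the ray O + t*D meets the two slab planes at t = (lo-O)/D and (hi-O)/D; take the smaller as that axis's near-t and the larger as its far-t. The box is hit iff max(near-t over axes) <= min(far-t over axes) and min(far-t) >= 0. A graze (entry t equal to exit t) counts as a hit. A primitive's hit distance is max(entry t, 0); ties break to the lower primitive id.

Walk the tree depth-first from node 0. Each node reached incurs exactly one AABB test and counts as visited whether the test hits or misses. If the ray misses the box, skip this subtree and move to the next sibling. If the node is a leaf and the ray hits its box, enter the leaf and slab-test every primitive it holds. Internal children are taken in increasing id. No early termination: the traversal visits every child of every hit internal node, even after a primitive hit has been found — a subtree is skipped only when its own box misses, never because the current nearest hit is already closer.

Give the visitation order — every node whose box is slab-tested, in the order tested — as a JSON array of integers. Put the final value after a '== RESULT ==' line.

Trace the traversal:
N0 x:[25,43] y:[34,56] z:[19,55] -> hit [34,43], descend [4, 6, 11, 13]
  N4 x:[38,43] y:[77/2,48] z:[19,55] -> hit [77/2,43], descend [1, 9]
    N1 x:[85/2,43] y:[77/2,83/2] z:[54,55] -> miss, prune
    N9 x:[38,81/2] y:[79/2,48] z:[19,25] -> miss, prune
  N6 x:[77/2,83/2] y:[105/2,56] z:[31,54] -> miss, prune
  N11 x:[25,39] y:[34,79/2] z:[38,51] -> hit [38,39], descend [5, 10]
    N5 x:[71/2,39] y:[34,79/2] z:[38,45] -> hit [38,39] leaf, test {P0@t=38, P6(miss)}
    N10 x:[25,51/2] y:[34,36] z:[49,51] -> miss, prune
  N13 x:[25,75/2] y:[46,101/2] z:[32,49] -> miss, prune

Summary -> nodes [0, 4, 1, 9, 6, 11, 5, 10, 13]; box-tests=9; leaf-entries=1; first=P0

== RESULT ==
[0, 4, 1, 9, 6, 11, 5, 10, 13]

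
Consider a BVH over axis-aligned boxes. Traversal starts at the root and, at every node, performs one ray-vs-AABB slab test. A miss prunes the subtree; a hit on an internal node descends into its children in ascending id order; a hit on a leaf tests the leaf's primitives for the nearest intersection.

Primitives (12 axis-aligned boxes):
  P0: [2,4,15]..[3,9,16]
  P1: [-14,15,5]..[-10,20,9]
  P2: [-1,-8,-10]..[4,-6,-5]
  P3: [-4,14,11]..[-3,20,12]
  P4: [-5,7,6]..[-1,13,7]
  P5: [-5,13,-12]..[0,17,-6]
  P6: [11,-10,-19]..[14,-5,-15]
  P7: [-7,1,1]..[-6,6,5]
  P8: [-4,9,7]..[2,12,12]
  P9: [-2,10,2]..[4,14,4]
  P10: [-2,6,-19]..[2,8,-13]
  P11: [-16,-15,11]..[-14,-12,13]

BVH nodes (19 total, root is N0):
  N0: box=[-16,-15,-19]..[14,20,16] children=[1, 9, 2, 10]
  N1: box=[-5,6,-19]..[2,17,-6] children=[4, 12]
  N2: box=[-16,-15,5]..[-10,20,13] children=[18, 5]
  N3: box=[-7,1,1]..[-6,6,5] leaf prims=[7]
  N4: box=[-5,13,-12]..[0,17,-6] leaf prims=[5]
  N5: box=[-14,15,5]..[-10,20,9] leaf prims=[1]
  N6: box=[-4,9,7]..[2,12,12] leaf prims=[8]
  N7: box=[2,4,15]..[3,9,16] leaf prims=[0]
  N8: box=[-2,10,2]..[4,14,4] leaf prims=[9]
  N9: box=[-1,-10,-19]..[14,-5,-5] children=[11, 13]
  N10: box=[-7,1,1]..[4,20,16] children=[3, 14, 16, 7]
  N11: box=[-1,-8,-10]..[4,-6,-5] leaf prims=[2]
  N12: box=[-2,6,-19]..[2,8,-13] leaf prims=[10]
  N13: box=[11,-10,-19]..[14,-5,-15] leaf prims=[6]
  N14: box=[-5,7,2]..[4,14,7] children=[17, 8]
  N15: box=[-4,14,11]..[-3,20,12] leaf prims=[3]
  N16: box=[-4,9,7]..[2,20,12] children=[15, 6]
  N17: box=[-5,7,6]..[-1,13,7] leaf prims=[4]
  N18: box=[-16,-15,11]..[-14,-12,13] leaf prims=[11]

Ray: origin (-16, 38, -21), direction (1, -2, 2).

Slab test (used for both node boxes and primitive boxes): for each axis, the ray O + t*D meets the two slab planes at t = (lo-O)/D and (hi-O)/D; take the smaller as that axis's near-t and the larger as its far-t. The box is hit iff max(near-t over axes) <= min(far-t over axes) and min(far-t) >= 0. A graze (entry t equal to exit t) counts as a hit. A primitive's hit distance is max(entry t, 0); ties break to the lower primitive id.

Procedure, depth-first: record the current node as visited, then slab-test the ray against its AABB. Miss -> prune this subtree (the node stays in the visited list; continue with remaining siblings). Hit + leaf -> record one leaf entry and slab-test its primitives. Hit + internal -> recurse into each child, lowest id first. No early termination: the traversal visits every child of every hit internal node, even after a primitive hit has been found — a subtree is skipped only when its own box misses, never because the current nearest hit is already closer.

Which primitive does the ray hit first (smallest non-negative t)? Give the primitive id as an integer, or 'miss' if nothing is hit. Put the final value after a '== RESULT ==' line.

Walk:
N0 x:[0,30] y:[9,53/2] z:[1,37/2] -> hit [9,37/2], descend [1, 2, 9, 10]
  N1 x:[11,18] y:[21/2,16] z:[1,15/2] -> miss, prune
  N2 x:[0,6] y:[9,53/2] z:[13,17] -> miss, prune
  N9 x:[15,30] y:[43/2,24] z:[1,8] -> miss, prune
  N10 x:[9,20] y:[9,37/2] z:[11,37/2] -> hit [11,37/2], descend [3, 7, 14, 16]
    N3 x:[9,10] y:[16,37/2] z:[11,13] -> miss, prune
    N7 x:[18,19] y:[29/2,17] z:[18,37/2] -> miss, prune
    N14 x:[11,20] y:[12,31/2] z:[23/2,14] -> hit [12,14], descend [8, 17]
      N8 x:[14,20] y:[12,14] z:[23/2,25/2] -> miss, prune
      N17 x:[11,15] y:[25/2,31/2] z:[27/2,14] -> hit [27/2,14] leaf, test {P4@t=27/2}
    N16 x:[12,18] y:[9,29/2] z:[14,33/2] -> hit [14,29/2], descend [6, 15]
      N6 x:[12,18] y:[13,29/2] z:[14,33/2] -> hit [14,29/2] leaf, test {P8@t=14}
      N15 x:[12,13] y:[9,12] z:[16,33/2] -> miss, prune

Summary -> nodes [0, 1, 2, 9, 10, 3, 7, 14, 8, 17, 16, 6, 15]; box-tests=13; leaf-entries=2; first=P4

== RESULT ==
4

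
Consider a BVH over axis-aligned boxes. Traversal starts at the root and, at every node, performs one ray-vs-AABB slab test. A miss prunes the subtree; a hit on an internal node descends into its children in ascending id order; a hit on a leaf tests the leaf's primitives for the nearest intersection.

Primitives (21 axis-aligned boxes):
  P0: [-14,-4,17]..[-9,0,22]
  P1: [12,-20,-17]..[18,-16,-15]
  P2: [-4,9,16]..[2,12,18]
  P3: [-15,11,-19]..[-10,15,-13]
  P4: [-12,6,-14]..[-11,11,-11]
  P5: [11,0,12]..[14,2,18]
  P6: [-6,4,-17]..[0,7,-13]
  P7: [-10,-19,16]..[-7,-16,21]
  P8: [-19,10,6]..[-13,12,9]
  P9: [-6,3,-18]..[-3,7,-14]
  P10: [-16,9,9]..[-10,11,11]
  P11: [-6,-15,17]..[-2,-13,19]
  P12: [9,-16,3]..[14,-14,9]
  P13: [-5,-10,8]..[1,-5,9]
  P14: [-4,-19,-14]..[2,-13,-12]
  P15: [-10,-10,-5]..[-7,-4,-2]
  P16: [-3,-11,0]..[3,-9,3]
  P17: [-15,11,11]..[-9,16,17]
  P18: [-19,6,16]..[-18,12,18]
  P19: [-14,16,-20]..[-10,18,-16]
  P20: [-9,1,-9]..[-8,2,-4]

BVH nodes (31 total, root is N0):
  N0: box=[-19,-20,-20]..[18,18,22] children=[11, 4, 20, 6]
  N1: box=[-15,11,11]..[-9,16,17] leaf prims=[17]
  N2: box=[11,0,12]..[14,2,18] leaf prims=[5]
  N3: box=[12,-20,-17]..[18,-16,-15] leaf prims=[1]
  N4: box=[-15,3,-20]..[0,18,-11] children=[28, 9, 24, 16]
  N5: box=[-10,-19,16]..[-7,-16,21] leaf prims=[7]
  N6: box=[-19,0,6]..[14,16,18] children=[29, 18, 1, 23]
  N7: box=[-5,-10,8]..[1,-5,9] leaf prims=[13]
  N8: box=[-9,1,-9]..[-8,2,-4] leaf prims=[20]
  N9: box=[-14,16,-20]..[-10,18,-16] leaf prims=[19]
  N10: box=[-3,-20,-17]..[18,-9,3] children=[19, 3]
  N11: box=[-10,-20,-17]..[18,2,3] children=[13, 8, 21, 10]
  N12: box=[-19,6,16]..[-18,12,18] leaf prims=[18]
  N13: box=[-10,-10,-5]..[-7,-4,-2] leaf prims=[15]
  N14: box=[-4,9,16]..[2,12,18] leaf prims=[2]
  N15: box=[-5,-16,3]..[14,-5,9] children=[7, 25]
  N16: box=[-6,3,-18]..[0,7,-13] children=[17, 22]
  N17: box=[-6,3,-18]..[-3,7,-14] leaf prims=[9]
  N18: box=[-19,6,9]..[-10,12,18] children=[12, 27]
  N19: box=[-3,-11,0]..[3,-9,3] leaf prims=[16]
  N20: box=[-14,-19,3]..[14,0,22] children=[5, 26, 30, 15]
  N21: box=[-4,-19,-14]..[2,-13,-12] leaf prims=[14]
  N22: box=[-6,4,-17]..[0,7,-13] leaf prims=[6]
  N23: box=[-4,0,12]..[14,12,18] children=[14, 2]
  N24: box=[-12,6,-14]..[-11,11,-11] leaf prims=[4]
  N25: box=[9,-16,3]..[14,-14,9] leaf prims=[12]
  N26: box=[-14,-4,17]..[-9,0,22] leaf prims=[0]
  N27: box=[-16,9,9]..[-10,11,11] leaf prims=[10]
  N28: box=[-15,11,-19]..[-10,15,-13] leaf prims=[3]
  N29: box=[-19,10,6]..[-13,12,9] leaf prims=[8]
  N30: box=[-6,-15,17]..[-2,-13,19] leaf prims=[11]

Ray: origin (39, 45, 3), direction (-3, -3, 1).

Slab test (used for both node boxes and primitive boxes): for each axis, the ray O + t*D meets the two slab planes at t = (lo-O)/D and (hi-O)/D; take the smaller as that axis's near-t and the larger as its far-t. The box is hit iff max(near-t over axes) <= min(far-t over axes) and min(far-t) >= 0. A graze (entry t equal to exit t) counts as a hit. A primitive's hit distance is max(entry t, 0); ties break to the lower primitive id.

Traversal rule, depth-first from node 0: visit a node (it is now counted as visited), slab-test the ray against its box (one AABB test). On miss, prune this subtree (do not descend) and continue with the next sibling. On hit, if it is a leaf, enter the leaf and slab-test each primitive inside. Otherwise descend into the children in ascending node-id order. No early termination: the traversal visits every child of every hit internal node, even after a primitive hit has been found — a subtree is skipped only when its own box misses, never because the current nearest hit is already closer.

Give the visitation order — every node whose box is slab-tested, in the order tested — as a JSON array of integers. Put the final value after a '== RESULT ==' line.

Traverse from the root:
N0 x:[7,58/3] y:[9,65/3] z:[-23,19] -> hit [9,19], descend [4, 6, 11, 20]
  N4 x:[13,18] y:[9,14] z:[-23,-14] -> miss, prune
  N6 x:[25/3,58/3] y:[29/3,15] z:[3,15] -> hit [29/3,15], descend [1, 18, 23, 29]
    N1 x:[16,18] y:[29/3,34/3] z:[8,14] -> miss, prune
    N18 x:[49/3,58/3] y:[11,13] z:[6,15] -> miss, prune
    N23 x:[25/3,43/3] y:[11,15] z:[9,15] -> hit [11,43/3], descend [2, 14]
      N2 x:[25/3,28/3] y:[43/3,15] z:[9,15] -> miss, prune
      N14 x:[37/3,43/3] y:[11,12] z:[13,15] -> miss, prune
    N29 x:[52/3,58/3] y:[11,35/3] z:[3,6] -> miss, prune
  N11 x:[7,49/3] y:[43/3,65/3] z:[-20,0] -> miss, prune
  N20 x:[25/3,53/3] y:[15,64/3] z:[0,19] -> hit [15,53/3], descend [5, 15, 26, 30]
    N5 x:[46/3,49/3] y:[61/3,64/3] z:[13,18] -> miss, prune
    N15 x:[25/3,44/3] y:[50/3,61/3] z:[0,6] -> miss, prune
    N26 x:[16,53/3] y:[15,49/3] z:[14,19] -> hit [16,49/3] leaf, test {P0@t=16}
    N30 x:[41/3,15] y:[58/3,20] z:[14,16] -> miss, prune

15 AABB tests over nodes [0, 4, 6, 1, 18, 23, 2, 14, 29, 11, 20, 5, 15, 26, 30]; 1 leaf entered; closest P0.

== RESULT ==
[0, 4, 6, 1, 18, 23, 2, 14, 29, 11, 20, 5, 15, 26, 30]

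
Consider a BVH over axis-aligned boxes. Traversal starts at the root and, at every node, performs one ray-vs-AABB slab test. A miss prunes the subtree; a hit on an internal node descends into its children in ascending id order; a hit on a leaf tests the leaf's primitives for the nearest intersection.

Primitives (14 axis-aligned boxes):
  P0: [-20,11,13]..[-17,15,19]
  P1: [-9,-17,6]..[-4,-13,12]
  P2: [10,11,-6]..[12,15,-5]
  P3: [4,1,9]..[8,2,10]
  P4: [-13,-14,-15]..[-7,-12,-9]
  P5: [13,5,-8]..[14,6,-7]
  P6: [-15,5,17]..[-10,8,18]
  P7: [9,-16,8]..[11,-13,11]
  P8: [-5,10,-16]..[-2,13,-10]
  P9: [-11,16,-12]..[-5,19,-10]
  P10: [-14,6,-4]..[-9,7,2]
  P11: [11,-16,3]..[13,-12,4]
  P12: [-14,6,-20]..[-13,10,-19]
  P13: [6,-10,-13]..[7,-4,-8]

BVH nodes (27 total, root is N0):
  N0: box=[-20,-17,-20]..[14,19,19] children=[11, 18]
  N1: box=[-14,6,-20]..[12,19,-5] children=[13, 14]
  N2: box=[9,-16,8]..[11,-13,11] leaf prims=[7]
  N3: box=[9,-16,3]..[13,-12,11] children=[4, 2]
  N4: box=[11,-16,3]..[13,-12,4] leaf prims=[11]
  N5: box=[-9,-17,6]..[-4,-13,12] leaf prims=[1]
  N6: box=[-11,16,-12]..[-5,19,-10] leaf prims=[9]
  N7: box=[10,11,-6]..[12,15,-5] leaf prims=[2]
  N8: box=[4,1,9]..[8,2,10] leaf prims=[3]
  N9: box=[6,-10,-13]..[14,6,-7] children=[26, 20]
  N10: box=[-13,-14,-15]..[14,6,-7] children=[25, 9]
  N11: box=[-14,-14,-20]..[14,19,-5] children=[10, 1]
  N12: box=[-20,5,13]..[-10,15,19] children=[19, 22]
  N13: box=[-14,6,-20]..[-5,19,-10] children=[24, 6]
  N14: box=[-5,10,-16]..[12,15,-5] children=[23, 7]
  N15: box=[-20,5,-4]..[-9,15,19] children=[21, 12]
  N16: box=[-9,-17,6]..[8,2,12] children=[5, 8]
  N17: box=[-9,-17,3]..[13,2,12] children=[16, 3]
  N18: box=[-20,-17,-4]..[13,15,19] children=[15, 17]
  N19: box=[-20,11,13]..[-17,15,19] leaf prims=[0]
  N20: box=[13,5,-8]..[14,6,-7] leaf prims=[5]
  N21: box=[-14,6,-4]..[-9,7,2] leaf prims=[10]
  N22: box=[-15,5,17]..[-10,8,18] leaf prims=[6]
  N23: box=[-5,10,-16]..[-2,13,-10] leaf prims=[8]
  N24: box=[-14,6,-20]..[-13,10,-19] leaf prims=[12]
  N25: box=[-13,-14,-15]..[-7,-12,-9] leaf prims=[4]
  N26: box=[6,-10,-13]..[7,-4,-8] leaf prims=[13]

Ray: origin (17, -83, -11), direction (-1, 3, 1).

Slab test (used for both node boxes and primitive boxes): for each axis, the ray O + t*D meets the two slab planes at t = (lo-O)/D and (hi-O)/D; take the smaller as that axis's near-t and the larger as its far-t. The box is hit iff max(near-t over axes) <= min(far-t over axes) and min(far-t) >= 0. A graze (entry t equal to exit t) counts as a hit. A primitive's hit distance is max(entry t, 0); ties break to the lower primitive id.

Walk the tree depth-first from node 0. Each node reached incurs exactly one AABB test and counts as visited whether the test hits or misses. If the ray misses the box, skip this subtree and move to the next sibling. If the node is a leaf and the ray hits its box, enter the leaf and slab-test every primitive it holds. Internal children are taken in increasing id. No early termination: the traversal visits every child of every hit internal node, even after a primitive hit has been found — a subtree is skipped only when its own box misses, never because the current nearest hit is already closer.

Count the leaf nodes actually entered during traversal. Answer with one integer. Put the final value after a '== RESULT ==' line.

Walk:
N0 x:[3,37] y:[22,34] z:[-9,30] -> hit [22,30], descend [11, 18]
  N11 x:[3,31] y:[23,34] z:[-9,6] -> miss, prune
  N18 x:[4,37] y:[22,98/3] z:[7,30] -> hit [22,30], descend [15, 17]
    N15 x:[26,37] y:[88/3,98/3] z:[7,30] -> hit [88/3,30], descend [12, 21]
      N12 x:[27,37] y:[88/3,98/3] z:[24,30] -> hit [88/3,30], descend [19, 22]
        N19 x:[34,37] y:[94/3,98/3] z:[24,30] -> miss, prune
        N22 x:[27,32] y:[88/3,91/3] z:[28,29] -> miss, prune
      N21 x:[26,31] y:[89/3,30] z:[7,13] -> miss, prune
    N17 x:[4,26] y:[22,85/3] z:[14,23] -> hit [22,23], descend [3, 16]
      N3 x:[4,8] y:[67/3,71/3] z:[14,22] -> miss, prune
      N16 x:[9,26] y:[22,85/3] z:[17,23] -> hit [22,23], descend [5, 8]
        N5 x:[21,26] y:[22,70/3] z:[17,23] -> hit [22,23] leaf, test {P1@t=22}
        N8 x:[9,13] y:[28,85/3] z:[20,21] -> miss, prune

13 AABB tests over nodes [0, 11, 18, 15, 12, 19, 22, 21, 17, 3, 16, 5, 8]; 1 leaf entered; closest P1.

== RESULT ==
1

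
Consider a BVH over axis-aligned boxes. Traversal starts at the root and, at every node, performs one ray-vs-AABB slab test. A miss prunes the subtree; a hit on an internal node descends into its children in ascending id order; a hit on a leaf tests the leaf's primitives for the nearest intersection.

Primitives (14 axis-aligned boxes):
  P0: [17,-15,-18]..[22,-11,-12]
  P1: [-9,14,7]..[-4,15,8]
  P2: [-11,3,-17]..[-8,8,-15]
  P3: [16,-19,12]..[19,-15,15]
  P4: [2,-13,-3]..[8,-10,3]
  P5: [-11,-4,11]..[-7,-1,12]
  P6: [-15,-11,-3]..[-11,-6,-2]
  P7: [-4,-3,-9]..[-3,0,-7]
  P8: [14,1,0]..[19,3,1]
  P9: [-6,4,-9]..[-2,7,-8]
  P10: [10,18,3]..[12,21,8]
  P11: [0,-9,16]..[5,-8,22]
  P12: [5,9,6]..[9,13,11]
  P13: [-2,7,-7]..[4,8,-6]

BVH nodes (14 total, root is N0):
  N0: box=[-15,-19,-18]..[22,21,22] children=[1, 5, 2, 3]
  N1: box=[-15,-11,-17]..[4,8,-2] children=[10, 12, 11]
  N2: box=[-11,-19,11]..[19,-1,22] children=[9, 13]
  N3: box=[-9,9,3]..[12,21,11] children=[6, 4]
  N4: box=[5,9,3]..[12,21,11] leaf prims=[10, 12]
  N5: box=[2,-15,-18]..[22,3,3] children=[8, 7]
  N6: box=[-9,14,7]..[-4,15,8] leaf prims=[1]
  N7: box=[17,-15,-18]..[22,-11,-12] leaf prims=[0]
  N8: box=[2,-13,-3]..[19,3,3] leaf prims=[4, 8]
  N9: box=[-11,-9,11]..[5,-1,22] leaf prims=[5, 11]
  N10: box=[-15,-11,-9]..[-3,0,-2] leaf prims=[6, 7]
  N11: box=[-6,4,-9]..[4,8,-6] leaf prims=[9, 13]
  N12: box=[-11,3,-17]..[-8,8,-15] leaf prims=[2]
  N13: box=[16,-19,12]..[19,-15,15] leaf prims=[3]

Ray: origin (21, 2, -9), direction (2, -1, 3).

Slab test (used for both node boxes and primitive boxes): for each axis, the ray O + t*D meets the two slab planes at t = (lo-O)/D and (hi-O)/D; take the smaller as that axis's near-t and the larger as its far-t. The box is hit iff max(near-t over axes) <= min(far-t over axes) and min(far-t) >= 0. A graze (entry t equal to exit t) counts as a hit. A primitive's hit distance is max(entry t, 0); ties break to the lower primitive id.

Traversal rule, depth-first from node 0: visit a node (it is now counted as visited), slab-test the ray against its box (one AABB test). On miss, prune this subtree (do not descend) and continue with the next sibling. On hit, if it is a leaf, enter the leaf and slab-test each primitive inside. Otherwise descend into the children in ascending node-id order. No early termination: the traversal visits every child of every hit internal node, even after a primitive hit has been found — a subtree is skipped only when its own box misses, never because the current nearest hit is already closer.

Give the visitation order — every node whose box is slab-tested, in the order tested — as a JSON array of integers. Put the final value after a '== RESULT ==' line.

Walk:
N0 x:[-18,1/2] y:[-19,21] z:[-3,31/3] -> hit [-3,1/2], descend [1, 2, 3, 5]
  N1 x:[-18,-17/2] y:[-6,13] z:[-8/3,7/3] -> miss, prune
  N2 x:[-16,-1] y:[3,21] z:[20/3,31/3] -> miss, prune
  N3 x:[-15,-9/2] y:[-19,-7] z:[4,20/3] -> miss, prune
  N5 x:[-19/2,1/2] y:[-1,17] z:[-3,4] -> hit [-1,1/2], descend [7, 8]
    N7 x:[-2,1/2] y:[13,17] z:[-3,-1] -> miss, prune
    N8 x:[-19/2,-1] y:[-1,15] z:[2,4] -> miss, prune

7 AABB tests over nodes [0, 1, 2, 3, 5, 7, 8]; 0 leaves entered; closest miss.

== RESULT ==
[0, 1, 2, 3, 5, 7, 8]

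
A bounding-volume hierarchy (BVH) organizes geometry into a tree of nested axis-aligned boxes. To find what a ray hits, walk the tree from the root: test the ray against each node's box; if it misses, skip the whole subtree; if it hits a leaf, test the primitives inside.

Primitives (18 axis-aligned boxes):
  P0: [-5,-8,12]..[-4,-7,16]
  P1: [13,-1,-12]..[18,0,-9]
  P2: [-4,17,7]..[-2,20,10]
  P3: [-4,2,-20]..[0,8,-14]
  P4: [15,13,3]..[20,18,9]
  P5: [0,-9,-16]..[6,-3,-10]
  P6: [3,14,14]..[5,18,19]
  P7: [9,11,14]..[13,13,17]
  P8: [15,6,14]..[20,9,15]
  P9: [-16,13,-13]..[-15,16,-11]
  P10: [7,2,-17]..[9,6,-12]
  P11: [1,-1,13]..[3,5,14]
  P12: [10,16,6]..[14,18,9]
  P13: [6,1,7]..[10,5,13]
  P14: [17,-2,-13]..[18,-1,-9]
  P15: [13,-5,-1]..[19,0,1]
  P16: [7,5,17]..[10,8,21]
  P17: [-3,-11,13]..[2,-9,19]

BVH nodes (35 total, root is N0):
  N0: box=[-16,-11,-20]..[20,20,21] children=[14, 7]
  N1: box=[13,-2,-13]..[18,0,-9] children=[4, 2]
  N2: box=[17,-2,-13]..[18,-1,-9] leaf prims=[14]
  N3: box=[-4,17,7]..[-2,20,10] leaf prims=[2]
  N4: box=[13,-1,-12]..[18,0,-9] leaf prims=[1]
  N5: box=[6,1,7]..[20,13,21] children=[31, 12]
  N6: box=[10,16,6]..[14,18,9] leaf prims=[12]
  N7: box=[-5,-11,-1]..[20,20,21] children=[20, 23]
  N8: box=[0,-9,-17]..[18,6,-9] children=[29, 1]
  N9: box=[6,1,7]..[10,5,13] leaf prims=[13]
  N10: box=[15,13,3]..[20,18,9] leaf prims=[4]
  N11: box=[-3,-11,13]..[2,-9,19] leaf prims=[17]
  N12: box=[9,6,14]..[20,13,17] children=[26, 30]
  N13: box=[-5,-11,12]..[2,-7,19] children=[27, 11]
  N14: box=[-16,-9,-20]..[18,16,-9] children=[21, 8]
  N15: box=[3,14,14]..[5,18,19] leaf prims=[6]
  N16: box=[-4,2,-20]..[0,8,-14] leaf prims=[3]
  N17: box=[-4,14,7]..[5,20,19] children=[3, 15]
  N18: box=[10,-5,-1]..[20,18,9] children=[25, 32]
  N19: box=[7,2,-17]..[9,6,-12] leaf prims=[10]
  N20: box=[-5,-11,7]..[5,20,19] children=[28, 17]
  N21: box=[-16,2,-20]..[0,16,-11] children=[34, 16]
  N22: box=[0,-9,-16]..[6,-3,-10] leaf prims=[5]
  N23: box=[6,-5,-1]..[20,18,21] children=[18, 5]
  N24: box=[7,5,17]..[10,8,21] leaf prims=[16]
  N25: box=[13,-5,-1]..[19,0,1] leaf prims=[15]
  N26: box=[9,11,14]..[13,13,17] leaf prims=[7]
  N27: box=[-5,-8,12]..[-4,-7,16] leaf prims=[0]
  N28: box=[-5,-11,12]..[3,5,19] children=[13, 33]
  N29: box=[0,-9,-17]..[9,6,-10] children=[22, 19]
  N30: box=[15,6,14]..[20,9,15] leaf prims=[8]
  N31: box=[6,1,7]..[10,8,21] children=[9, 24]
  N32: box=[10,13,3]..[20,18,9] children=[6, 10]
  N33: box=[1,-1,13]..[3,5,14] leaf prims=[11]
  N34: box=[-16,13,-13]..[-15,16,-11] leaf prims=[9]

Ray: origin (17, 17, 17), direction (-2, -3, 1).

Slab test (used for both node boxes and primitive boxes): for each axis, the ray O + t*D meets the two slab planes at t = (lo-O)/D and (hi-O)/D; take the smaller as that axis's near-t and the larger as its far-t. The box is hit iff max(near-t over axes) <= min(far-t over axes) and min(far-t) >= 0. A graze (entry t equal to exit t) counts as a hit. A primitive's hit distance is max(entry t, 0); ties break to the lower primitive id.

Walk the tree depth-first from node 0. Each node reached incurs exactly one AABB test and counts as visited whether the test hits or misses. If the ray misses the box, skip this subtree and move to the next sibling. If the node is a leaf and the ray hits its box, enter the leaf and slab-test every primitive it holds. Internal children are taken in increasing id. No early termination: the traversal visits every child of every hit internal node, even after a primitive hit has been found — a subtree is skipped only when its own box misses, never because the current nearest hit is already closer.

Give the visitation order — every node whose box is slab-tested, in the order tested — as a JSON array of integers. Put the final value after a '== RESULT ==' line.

Traverse from the root:
N0 x:[-3/2,33/2] y:[-1,28/3] z:[-37,4] -> hit [-1,4], descend [7, 14]
  N7 x:[-3/2,11] y:[-1,28/3] z:[-18,4] -> hit [-1,4], descend [20, 23]
    N20 x:[6,11] y:[-1,28/3] z:[-10,2] -> miss, prune
    N23 x:[-3/2,11/2] y:[-1/3,22/3] z:[-18,4] -> hit [-1/3,4], descend [5, 18]
      N5 x:[-3/2,11/2] y:[4/3,16/3] z:[-10,4] -> hit [4/3,4], descend [12, 31]
        N12 x:[-3/2,4] y:[4/3,11/3] z:[-3,0] -> miss, prune
        N31 x:[7/2,11/2] y:[3,16/3] z:[-10,4] -> hit [7/2,4], descend [9, 24]
          N9 x:[7/2,11/2] y:[4,16/3] z:[-10,-4] -> miss, prune
          N24 x:[7/2,5] y:[3,4] z:[0,4] -> hit [7/2,4] leaf, test {P16@t=7/2}
      N18 x:[-3/2,7/2] y:[-1/3,22/3] z:[-18,-8] -> miss, prune
  N14 x:[-1/2,33/2] y:[1/3,26/3] z:[-37,-26] -> miss, prune

Summary -> nodes [0, 7, 20, 23, 5, 12, 31, 9, 24, 18, 14]; box-tests=11; leaf-entries=1; first=P16

== RESULT ==
[0, 7, 20, 23, 5, 12, 31, 9, 24, 18, 14]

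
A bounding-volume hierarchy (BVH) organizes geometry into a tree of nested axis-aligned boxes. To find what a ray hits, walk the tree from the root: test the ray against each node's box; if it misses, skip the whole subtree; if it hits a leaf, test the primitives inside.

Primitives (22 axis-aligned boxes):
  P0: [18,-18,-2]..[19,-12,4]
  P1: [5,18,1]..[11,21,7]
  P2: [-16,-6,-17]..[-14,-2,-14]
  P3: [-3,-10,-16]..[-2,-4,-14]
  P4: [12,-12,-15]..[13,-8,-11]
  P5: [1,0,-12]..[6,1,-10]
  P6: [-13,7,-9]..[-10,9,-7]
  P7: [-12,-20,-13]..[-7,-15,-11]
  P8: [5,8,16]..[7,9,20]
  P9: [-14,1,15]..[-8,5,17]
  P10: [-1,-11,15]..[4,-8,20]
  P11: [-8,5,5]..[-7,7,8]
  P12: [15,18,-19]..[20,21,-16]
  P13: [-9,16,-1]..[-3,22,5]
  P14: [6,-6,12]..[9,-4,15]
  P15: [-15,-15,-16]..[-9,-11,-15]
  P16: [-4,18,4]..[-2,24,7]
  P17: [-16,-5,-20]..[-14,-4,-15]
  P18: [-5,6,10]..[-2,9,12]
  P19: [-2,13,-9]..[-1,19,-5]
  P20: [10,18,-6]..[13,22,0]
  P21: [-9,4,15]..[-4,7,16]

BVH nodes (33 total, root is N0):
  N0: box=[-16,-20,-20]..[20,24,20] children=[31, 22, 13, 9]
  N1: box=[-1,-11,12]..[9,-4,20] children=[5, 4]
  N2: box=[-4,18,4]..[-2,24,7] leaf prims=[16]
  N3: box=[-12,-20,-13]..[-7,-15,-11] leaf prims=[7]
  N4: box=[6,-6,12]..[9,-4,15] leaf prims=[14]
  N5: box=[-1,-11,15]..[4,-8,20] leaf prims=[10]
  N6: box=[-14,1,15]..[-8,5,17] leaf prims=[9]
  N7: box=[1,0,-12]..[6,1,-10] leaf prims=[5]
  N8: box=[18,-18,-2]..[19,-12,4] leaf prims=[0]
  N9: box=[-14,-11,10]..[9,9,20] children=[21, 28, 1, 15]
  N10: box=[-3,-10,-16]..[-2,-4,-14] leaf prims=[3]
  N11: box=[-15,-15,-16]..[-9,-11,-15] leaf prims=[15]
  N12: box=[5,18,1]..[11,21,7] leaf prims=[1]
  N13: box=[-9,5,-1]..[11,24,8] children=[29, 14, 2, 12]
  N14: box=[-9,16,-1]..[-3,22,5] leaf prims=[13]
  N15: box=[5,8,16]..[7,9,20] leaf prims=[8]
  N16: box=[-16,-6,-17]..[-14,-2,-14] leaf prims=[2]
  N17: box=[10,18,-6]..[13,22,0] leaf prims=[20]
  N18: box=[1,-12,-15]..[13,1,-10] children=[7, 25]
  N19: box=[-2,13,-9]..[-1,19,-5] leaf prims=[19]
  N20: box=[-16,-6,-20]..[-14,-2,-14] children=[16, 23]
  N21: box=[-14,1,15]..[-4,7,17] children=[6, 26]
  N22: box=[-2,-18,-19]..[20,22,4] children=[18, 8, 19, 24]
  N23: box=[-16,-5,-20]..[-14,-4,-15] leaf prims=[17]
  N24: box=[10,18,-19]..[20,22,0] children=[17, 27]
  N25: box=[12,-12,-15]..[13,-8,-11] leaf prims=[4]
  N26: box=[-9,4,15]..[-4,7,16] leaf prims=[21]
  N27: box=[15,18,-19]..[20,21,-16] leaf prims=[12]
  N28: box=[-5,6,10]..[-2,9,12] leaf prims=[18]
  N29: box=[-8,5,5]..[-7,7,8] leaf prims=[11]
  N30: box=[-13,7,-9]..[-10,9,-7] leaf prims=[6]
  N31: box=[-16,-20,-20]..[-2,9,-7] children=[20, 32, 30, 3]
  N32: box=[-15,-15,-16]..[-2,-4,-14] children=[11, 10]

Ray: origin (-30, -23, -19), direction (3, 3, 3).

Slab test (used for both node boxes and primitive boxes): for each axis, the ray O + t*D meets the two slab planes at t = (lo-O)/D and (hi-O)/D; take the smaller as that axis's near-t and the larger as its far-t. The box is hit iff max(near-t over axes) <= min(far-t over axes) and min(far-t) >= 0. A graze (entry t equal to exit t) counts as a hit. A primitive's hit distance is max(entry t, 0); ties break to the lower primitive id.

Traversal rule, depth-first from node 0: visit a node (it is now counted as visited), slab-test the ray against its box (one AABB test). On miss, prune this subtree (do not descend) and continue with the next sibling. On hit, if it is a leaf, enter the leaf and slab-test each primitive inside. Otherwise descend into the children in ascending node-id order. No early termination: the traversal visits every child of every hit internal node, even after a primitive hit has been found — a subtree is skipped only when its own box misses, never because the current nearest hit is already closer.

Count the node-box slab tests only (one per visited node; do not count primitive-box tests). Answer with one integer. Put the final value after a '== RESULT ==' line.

Traverse from the root:
N0 x:[14/3,50/3] y:[1,47/3] z:[-1/3,13] -> hit [14/3,13], descend [9, 13, 22, 31]
  N9 x:[16/3,13] y:[4,32/3] z:[29/3,13] -> hit [29/3,32/3], descend [1, 15, 21, 28]
    N1 x:[29/3,13] y:[4,19/3] z:[31/3,13] -> miss, prune
    N15 x:[35/3,37/3] y:[31/3,32/3] z:[35/3,13] -> miss, prune
    N21 x:[16/3,26/3] y:[8,10] z:[34/3,12] -> miss, prune
    N28 x:[25/3,28/3] y:[29/3,32/3] z:[29/3,31/3] -> miss, prune
  N13 x:[7,41/3] y:[28/3,47/3] z:[6,9] -> miss, prune
  N22 x:[28/3,50/3] y:[5/3,15] z:[0,23/3] -> miss, prune
  N31 x:[14/3,28/3] y:[1,32/3] z:[-1/3,4] -> miss, prune

Summary -> nodes [0, 9, 1, 15, 21, 28, 13, 22, 31]; box-tests=9; leaf-entries=0; first=miss

== RESULT ==
9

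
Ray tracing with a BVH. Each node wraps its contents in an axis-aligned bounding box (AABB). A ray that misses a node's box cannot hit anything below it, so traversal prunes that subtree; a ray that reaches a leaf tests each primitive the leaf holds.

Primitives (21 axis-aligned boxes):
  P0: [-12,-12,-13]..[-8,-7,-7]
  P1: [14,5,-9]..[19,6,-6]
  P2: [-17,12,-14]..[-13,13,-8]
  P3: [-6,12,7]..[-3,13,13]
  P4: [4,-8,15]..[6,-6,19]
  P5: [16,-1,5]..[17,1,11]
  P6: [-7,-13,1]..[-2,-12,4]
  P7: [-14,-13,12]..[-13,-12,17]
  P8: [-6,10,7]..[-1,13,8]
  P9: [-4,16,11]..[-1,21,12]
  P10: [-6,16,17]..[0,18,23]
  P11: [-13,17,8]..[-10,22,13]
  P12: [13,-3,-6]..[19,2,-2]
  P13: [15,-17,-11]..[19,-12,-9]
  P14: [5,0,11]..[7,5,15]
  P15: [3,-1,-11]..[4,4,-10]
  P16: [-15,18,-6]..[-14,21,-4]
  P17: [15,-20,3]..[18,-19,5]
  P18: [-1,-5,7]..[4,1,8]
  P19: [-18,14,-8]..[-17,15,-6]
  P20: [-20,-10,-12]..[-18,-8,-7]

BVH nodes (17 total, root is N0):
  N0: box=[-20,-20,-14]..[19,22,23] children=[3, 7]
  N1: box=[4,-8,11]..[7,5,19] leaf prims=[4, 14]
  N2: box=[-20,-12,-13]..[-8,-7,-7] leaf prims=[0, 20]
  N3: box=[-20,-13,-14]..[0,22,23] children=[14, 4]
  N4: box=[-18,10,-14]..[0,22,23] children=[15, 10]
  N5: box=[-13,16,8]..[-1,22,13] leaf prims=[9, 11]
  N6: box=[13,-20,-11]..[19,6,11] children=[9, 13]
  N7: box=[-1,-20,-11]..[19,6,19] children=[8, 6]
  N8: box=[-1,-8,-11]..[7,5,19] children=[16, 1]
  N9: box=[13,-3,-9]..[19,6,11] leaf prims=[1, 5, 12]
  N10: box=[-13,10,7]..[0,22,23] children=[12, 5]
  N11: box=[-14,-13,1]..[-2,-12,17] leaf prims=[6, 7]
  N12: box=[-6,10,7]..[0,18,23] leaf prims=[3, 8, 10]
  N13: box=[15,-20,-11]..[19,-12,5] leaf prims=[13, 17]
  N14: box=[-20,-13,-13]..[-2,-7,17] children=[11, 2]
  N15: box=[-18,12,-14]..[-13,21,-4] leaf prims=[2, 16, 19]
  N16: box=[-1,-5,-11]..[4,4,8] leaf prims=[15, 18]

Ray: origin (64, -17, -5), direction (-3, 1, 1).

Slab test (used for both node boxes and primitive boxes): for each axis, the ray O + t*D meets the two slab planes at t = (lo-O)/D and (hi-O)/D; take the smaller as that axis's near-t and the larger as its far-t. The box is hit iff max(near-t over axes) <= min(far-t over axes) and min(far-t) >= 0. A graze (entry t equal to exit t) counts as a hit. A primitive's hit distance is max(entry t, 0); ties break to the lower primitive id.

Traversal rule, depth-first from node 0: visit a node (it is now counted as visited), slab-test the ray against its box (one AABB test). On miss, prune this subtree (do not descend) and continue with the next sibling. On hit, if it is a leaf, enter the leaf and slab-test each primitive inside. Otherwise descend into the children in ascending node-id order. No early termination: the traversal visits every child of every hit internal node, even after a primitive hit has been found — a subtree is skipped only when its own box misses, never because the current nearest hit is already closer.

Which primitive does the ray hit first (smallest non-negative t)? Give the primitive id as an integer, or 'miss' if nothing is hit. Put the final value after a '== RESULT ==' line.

Walk:
N0 x:[15,28] y:[-3,39] z:[-9,28] -> hit [15,28], descend [3, 7]
  N3 x:[64/3,28] y:[4,39] z:[-9,28] -> hit [64/3,28], descend [4, 14]
    N4 x:[64/3,82/3] y:[27,39] z:[-9,28] -> hit [27,82/3], descend [10, 15]
      N10 x:[64/3,77/3] y:[27,39] z:[12,28] -> miss, prune
      N15 x:[77/3,82/3] y:[29,38] z:[-9,1] -> miss, prune
    N14 x:[22,28] y:[4,10] z:[-8,22] -> miss, prune
  N7 x:[15,65/3] y:[-3,23] z:[-6,24] -> hit [15,65/3], descend [6, 8]
    N6 x:[15,17] y:[-3,23] z:[-6,16] -> hit [15,16], descend [9, 13]
      N9 x:[15,17] y:[14,23] z:[-4,16] -> hit [15,16] leaf, test {P1(miss), P5@t=16, P12(miss)}
      N13 x:[15,49/3] y:[-3,5] z:[-6,10] -> miss, prune
    N8 x:[19,65/3] y:[9,22] z:[-6,24] -> hit [19,65/3], descend [1, 16]
      N1 x:[19,20] y:[9,22] z:[16,24] -> hit [19,20] leaf, test {P4(miss), P14@t=19}
      N16 x:[20,65/3] y:[12,21] z:[-6,13] -> miss, prune

Summary -> nodes [0, 3, 4, 10, 15, 14, 7, 6, 9, 13, 8, 1, 16]; box-tests=13; leaf-entries=2; first=P5

== RESULT ==
5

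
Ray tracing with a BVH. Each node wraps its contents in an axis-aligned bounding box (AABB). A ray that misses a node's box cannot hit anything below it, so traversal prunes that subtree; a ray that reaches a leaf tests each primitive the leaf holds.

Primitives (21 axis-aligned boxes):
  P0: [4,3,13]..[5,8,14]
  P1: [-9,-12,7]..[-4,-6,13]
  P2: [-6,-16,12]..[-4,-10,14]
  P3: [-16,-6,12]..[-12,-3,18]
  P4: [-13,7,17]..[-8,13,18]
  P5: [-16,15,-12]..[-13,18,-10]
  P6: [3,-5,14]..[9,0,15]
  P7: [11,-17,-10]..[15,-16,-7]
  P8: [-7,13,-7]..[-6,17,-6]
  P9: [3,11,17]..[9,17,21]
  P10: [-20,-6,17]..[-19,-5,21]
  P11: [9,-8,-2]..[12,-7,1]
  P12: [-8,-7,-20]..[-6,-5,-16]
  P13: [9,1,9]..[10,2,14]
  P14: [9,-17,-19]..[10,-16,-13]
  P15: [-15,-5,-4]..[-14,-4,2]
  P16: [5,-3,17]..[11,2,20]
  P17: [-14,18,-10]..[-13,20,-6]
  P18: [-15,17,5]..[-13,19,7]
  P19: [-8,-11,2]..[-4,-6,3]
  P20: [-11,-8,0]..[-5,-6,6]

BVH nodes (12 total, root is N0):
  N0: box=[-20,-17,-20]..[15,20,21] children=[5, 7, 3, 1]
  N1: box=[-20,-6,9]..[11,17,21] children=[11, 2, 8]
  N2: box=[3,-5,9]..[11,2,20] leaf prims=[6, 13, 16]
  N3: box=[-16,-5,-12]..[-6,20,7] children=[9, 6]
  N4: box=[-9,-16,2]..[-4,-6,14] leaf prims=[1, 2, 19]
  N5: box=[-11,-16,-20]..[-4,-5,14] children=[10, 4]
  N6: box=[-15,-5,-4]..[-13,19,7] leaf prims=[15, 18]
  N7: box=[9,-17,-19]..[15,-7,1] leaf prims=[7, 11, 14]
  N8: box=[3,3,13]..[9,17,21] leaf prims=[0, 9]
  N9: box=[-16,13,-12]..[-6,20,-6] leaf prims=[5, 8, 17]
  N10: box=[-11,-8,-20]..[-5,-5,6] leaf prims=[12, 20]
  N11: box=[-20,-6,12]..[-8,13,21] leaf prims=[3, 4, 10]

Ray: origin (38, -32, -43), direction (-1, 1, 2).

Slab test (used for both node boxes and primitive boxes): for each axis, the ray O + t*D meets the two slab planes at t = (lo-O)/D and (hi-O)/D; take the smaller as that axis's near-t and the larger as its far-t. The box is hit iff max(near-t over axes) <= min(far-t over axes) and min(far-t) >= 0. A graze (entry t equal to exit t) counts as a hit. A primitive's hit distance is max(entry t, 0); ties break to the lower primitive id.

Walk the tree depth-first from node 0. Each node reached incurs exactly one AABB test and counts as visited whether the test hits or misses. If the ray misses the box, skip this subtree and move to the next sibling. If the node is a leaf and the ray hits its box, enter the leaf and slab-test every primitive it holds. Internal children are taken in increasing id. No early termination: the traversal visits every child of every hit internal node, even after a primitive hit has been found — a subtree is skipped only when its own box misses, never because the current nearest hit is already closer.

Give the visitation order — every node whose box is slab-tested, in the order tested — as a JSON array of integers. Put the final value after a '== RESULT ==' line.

Trace the traversal:
N0 x:[23,58] y:[15,52] z:[23/2,32] -> hit [23,32], descend [1, 3, 5, 7]
  N1 x:[27,58] y:[26,49] z:[26,32] -> hit [27,32], descend [2, 8, 11]
    N2 x:[27,35] y:[27,34] z:[26,63/2] -> hit [27,63/2] leaf, test {P6@t=29, P13(miss), P16@t=30}
    N8 x:[29,35] y:[35,49] z:[28,32] -> miss, prune
    N11 x:[46,58] y:[26,45] z:[55/2,32] -> miss, prune
  N3 x:[44,54] y:[27,52] z:[31/2,25] -> miss, prune
  N5 x:[42,49] y:[16,27] z:[23/2,57/2] -> miss, prune
  N7 x:[23,29] y:[15,25] z:[12,22] -> miss, prune

Visited [0, 1, 2, 8, 11, 3, 5, 7]. Tests: 8 box, 1 leaf. Nearest: P6.

== RESULT ==
[0, 1, 2, 8, 11, 3, 5, 7]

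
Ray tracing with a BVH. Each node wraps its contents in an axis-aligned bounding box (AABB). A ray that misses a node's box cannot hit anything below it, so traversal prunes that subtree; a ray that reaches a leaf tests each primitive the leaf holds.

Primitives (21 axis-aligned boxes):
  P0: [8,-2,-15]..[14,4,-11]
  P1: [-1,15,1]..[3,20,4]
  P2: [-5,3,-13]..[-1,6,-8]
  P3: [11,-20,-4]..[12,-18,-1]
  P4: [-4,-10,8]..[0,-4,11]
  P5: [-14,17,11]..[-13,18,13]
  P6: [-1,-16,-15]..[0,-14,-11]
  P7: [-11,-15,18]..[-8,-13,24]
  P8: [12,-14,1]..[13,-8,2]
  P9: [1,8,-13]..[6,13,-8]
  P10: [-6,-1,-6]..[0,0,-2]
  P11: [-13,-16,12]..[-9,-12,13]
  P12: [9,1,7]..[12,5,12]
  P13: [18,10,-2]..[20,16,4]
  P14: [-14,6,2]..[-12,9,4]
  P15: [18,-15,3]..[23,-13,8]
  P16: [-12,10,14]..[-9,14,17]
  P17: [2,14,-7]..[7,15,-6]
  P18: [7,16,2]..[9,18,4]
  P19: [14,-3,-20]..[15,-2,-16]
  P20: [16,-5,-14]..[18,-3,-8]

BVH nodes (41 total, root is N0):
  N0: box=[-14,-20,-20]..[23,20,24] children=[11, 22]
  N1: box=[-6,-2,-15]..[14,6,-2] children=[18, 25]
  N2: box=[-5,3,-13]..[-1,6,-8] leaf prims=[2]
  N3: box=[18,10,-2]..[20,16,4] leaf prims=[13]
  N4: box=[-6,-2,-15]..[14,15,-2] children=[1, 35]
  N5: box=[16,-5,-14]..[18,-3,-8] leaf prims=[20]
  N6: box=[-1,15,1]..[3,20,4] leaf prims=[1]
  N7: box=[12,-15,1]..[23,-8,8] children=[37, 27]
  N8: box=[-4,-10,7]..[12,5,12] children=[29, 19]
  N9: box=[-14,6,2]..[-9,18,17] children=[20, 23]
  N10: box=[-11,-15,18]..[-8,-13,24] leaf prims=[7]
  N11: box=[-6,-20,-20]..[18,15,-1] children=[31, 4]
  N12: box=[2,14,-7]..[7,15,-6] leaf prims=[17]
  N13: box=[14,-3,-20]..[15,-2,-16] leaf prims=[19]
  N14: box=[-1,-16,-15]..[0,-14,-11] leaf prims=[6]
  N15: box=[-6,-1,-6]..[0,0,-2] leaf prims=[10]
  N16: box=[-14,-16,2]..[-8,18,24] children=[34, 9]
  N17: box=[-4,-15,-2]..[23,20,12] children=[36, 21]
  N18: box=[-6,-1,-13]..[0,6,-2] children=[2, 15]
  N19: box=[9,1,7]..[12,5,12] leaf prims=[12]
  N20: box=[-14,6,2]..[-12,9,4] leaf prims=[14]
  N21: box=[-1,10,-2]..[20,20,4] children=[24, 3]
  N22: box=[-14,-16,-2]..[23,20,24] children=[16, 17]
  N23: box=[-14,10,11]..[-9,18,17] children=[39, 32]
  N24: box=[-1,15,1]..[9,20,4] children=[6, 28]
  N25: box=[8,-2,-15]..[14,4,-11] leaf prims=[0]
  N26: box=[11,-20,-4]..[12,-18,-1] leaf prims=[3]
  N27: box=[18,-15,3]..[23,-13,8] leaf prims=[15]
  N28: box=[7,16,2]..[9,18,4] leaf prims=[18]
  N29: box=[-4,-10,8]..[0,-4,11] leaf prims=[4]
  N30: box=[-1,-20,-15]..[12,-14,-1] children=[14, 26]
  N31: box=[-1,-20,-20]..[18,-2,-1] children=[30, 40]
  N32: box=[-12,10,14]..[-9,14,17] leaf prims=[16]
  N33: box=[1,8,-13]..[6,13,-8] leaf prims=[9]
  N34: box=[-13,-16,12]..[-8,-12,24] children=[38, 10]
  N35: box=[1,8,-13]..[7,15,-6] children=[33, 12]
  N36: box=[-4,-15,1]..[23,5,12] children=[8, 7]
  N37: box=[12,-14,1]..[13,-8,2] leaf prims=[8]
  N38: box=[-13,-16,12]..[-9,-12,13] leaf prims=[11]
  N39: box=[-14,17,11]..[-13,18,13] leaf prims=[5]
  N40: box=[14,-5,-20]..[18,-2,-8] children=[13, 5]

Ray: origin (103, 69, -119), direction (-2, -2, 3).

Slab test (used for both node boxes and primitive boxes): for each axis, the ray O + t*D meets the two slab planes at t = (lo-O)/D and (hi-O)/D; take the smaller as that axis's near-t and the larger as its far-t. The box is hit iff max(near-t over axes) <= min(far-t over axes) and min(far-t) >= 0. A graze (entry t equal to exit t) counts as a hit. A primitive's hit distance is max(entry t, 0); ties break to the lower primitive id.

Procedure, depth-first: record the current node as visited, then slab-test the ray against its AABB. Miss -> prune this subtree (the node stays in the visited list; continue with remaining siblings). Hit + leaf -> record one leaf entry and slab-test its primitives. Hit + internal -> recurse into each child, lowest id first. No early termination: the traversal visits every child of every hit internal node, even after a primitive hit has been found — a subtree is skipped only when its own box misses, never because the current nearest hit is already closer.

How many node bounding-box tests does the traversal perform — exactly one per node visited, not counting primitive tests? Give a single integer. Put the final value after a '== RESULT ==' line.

Walk:
N0 x:[40,117/2] y:[49/2,89/2] z:[33,143/3] -> hit [40,89/2], descend [11, 22]
  N11 x:[85/2,109/2] y:[27,89/2] z:[33,118/3] -> miss, prune
  N22 x:[40,117/2] y:[49/2,85/2] z:[39,143/3] -> hit [40,85/2], descend [16, 17]
    N16 x:[111/2,117/2] y:[51/2,85/2] z:[121/3,143/3] -> miss, prune
    N17 x:[40,107/2] y:[49/2,42] z:[39,131/3] -> hit [40,42], descend [21, 36]
      N21 x:[83/2,52] y:[49/2,59/2] z:[39,41] -> miss, prune
      N36 x:[40,107/2] y:[32,42] z:[40,131/3] -> hit [40,42], descend [7, 8]
        N7 x:[40,91/2] y:[77/2,42] z:[40,127/3] -> hit [40,42], descend [27, 37]
          N27 x:[40,85/2] y:[41,42] z:[122/3,127/3] -> hit [41,42] leaf, test {P15@t=41}
          N37 x:[45,91/2] y:[77/2,83/2] z:[40,121/3] -> miss, prune
        N8 x:[91/2,107/2] y:[32,79/2] z:[42,131/3] -> miss, prune

11 AABB tests over nodes [0, 11, 22, 16, 17, 21, 36, 7, 27, 37, 8]; 1 leaf entered; closest P15.

== RESULT ==
11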